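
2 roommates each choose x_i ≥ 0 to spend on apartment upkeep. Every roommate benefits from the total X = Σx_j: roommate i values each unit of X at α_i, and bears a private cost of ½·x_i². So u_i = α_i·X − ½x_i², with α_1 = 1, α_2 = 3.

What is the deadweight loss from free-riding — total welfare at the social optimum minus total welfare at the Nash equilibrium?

5

Roommate i's FOC: ∂u_i/∂x_i = α_i − x_i = 0, so x_i* = α_i.
NE contributions = (1, 3); X = 4.
W^NE = (Σα)·X − ½Σα_i² = 4² − ½·10 = 11.
Planner sets x_i = Σα_j = 4 for every i, so X^SO = 2·4 = 8.
W^SO = (Σα)·X^SO − ½·2·(Σα)² = (2/2)·4² = 16.
Deadweight loss = W^SO − W^NE = 5.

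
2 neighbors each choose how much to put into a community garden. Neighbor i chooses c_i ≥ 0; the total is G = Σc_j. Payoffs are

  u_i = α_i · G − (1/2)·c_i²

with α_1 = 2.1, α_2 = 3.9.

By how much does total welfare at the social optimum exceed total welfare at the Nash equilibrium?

9.81

Neighbor i's FOC: ∂u_i/∂c_i = α_i − c_i = 0, so c_i* = α_i.
NE contributions = (2.1, 3.9); G = 6.
W^NE = (Σα)·G − ½Σα_i² = 6² − ½·19.62 = 26.19.
Planner sets c_i = Σα_j = 6 for every i, so G^SO = 2·6 = 12.
W^SO = (Σα)·G^SO − ½·2·(Σα)² = (2/2)·6² = 36.
Deadweight loss = W^SO − W^NE = 9.81.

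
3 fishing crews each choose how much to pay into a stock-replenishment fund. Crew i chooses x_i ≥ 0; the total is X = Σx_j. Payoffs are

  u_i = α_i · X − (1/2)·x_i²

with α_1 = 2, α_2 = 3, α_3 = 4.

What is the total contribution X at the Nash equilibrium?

Crew i's FOC: ∂u_i/∂x_i = α_i − x_i = 0, so x_i* = α_i.
NE contributions = (2, 3, 4); X = 9.

9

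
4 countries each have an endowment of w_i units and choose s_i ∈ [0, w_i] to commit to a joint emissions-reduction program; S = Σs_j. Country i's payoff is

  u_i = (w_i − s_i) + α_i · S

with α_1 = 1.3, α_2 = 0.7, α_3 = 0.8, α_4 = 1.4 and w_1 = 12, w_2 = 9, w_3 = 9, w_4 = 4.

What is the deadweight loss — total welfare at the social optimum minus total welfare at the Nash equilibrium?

∂u_i/∂s_i = α_i − 1, so country i contributes w_i if α_i > 1, else 0.
α_i > 1 for i ∈ {1, 4}; NE contributions (12, 0, 0, 4), S = 16.
W^NE = Σw_i − S^NE + (Σα_i)·S^NE = 34 + 3.2·16 = 85.2.
Planner: ∂(Σu_j)/∂s_i = Σα_j − 1 = 3.2 > 0, so everyone contributes w_i; S^SO = 34, W^SO = 34 + 3.2·34 = 142.8.
Deadweight loss = 57.6.

57.6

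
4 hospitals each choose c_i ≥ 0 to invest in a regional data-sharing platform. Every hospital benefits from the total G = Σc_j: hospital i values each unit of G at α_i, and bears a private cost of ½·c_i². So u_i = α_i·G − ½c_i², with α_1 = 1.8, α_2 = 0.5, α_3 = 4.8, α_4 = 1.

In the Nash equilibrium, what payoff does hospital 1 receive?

Hospital i's FOC: ∂u_i/∂c_i = α_i − c_i = 0, so c_i* = α_i.
NE contributions = (1.8, 0.5, 4.8, 1); G = 8.1.
u_1 = α_1·G − ½·(c_1)² = 1.8·8.1 − ½·1.8² = 12.96.

12.96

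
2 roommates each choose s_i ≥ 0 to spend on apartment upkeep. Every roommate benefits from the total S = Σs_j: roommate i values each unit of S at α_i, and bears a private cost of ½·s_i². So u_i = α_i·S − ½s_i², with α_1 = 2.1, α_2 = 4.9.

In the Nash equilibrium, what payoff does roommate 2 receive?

22.295

Roommate i's FOC: ∂u_i/∂s_i = α_i − s_i = 0, so s_i* = α_i.
NE contributions = (2.1, 4.9); S = 7.
u_2 = α_2·S − ½·(s_2)² = 4.9·7 − ½·4.9² = 22.295.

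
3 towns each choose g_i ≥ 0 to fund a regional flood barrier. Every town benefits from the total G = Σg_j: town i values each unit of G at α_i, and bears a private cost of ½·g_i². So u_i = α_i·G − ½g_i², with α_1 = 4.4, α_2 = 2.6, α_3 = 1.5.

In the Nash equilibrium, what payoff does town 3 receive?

11.625

Town i's FOC: ∂u_i/∂g_i = α_i − g_i = 0, so g_i* = α_i.
NE contributions = (4.4, 2.6, 1.5); G = 8.5.
u_3 = α_3·G − ½·(g_3)² = 1.5·8.5 − ½·1.5² = 11.625.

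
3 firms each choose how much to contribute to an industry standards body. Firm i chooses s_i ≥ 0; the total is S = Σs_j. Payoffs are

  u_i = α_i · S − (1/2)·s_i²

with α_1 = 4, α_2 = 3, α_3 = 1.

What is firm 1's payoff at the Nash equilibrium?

24

Firm i's FOC: ∂u_i/∂s_i = α_i − s_i = 0, so s_i* = α_i.
NE contributions = (4, 3, 1); S = 8.
u_1 = α_1·S − ½·(s_1)² = 4·8 − ½·4² = 24.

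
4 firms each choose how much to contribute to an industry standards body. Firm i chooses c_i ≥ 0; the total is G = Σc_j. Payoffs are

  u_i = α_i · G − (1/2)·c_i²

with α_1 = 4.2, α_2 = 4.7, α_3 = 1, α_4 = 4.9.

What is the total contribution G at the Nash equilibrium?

14.8

Firm i's FOC: ∂u_i/∂c_i = α_i − c_i = 0, so c_i* = α_i.
NE contributions = (4.2, 4.7, 1, 4.9); G = 14.8.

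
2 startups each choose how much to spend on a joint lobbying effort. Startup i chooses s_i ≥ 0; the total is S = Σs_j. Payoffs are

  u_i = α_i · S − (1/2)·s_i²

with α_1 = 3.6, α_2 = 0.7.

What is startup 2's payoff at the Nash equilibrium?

Startup i's FOC: ∂u_i/∂s_i = α_i − s_i = 0, so s_i* = α_i.
NE contributions = (3.6, 0.7); S = 4.3.
u_2 = α_2·S − ½·(s_2)² = 0.7·4.3 − ½·0.7² = 2.765.

2.765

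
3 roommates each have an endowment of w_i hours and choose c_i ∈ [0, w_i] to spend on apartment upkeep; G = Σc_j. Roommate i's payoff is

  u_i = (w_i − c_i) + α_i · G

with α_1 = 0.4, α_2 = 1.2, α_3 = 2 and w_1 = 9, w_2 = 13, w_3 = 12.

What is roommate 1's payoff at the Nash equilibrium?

∂u_i/∂c_i = α_i − 1, so roommate i contributes w_i if α_i > 1, else 0.
α_i > 1 for i ∈ {2, 3}; NE contributions (0, 13, 12), G = 25.
u_1 = (9 − 0) + 0.4·25 = 19.

19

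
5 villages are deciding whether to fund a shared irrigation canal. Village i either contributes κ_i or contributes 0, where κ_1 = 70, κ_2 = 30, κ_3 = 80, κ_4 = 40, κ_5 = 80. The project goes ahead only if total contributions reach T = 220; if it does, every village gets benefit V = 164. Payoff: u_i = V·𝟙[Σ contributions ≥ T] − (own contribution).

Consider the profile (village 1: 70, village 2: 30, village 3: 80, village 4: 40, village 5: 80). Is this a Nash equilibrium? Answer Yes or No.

No

Total = 300 ≥ 220: provided.
Village 1 (pledges 70, payoff 94): dropping to 0 → total 230, payoff 164. Profitable deviation.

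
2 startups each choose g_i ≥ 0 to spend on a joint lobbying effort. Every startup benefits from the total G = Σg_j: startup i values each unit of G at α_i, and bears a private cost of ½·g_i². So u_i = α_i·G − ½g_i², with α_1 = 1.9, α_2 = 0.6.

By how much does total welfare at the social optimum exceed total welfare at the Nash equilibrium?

1.985

Startup i's FOC: ∂u_i/∂g_i = α_i − g_i = 0, so g_i* = α_i.
NE contributions = (1.9, 0.6); G = 2.5.
W^NE = (Σα)·G − ½Σα_i² = 2.5² − ½·3.97 = 4.265.
Planner sets g_i = Σα_j = 2.5 for every i, so G^SO = 2·2.5 = 5.
W^SO = (Σα)·G^SO − ½·2·(Σα)² = (2/2)·2.5² = 6.25.
Deadweight loss = W^SO − W^NE = 1.985.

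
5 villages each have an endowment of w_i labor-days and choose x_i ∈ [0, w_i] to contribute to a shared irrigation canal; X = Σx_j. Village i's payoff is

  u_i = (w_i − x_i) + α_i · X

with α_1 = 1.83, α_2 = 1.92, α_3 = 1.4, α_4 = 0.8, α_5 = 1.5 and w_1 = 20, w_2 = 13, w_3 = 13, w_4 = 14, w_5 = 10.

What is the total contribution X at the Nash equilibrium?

∂u_i/∂x_i = α_i − 1, so village i contributes w_i if α_i > 1, else 0.
α_i > 1 for i ∈ {1, 2, 3, 5}; NE contributions (20, 13, 13, 0, 10), X = 56.

56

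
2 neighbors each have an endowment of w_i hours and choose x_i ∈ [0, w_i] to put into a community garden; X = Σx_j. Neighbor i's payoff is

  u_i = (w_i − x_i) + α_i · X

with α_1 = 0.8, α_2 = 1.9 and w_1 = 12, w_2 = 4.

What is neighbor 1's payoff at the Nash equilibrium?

∂u_i/∂x_i = α_i − 1, so neighbor i contributes w_i if α_i > 1, else 0.
α_i > 1 for i ∈ {2}; NE contributions (0, 4), X = 4.
u_1 = (12 − 0) + 0.8·4 = 15.2.

15.2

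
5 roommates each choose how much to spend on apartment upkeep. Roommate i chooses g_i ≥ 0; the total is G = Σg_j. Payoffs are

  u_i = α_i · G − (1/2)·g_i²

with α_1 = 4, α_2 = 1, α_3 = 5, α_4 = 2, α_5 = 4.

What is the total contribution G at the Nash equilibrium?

16

Roommate i's FOC: ∂u_i/∂g_i = α_i − g_i = 0, so g_i* = α_i.
NE contributions = (4, 1, 5, 2, 4); G = 16.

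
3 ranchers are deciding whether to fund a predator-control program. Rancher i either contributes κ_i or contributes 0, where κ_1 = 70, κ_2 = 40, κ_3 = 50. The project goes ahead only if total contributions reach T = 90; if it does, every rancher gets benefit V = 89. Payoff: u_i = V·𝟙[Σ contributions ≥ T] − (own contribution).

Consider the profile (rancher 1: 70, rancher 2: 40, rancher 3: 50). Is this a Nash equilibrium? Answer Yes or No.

No

Total = 160 ≥ 90: provided.
Rancher 1 (pledges 70, payoff 19): dropping to 0 → total 90, payoff 89. Profitable deviation.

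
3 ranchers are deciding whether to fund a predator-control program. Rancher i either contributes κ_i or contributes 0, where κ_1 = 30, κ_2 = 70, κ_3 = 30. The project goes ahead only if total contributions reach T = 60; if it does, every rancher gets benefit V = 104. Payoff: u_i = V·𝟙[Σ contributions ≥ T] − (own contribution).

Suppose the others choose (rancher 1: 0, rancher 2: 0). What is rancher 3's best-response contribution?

0

Others' total = 0. Even contributing 30 gives 30 < 60: no benefit either way.
Best response: 0.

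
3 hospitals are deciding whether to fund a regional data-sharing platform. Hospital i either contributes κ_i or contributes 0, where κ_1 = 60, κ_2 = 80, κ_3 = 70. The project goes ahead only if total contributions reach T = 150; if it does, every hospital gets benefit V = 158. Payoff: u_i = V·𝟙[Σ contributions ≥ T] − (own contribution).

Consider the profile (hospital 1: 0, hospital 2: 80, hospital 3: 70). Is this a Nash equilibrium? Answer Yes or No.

Total = 150 ≥ 150: provided.
Hospital 1 (pledges 0, payoff 158): pledging 60 → total 210, payoff 98. No gain.
Hospital 2 (pledges 80, payoff 78): dropping to 0 → total 70, payoff 0. No gain.
Hospital 3 (pledges 70, payoff 88): dropping to 0 → total 80, payoff 0. No gain.

Yes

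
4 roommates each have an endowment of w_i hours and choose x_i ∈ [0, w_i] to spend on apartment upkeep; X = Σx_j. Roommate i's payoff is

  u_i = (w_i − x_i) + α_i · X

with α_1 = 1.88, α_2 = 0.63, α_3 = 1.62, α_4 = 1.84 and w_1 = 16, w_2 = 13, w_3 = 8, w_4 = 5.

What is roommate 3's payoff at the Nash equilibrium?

∂u_i/∂x_i = α_i − 1, so roommate i contributes w_i if α_i > 1, else 0.
α_i > 1 for i ∈ {1, 3, 4}; NE contributions (16, 0, 8, 5), X = 29.
u_3 = (8 − 8) + 1.62·29 = 46.98.

46.98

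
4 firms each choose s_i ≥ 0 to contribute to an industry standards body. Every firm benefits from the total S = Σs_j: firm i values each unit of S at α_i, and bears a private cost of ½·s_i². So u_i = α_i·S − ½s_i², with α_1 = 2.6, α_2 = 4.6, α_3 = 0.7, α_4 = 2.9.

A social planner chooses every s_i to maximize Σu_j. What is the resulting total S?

Planner FOC: ∂(Σu_j)/∂s_i = (Σα_j) − s_i = 0, so s_i^SO = Σα_j = 10.8 for every i; S^SO = 43.2.

43.2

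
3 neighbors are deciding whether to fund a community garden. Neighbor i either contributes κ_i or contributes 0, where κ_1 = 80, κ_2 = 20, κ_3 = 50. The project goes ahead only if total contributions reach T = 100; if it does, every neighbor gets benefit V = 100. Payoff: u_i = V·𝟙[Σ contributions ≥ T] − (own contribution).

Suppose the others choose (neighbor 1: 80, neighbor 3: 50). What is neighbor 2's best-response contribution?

0

Others' total = 130 ≥ 100; contributing adds cost 20 for no extra benefit.
Best response: 0.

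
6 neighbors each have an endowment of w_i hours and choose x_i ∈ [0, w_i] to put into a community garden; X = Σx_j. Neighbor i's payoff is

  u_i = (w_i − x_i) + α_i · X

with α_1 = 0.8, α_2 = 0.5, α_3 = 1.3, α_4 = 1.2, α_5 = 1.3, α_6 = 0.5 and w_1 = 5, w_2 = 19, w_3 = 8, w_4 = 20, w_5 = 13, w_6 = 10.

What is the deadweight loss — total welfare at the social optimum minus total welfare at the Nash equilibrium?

∂u_i/∂x_i = α_i − 1, so neighbor i contributes w_i if α_i > 1, else 0.
α_i > 1 for i ∈ {3, 4, 5}; NE contributions (0, 0, 8, 20, 13, 0), X = 41.
W^NE = Σw_i − X^NE + (Σα_i)·X^NE = 75 + 4.6·41 = 263.6.
Planner: ∂(Σu_j)/∂x_i = Σα_j − 1 = 4.6 > 0, so everyone contributes w_i; X^SO = 75, W^SO = 75 + 4.6·75 = 420.
Deadweight loss = 156.4.

156.4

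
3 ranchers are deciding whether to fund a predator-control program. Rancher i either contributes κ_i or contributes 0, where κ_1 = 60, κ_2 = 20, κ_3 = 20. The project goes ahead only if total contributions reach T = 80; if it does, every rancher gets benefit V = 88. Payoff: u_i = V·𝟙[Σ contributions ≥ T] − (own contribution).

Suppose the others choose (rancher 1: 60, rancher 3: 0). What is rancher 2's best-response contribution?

20

Others' total = 60. Contributing 20 brings total to 80 ≥ 80: gain V − κ_2 = 68.
Best response: 20.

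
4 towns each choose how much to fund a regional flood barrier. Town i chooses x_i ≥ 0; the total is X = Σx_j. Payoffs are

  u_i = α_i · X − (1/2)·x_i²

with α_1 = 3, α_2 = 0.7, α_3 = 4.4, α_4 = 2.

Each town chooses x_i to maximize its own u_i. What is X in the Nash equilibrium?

10.1

Town i's FOC: ∂u_i/∂x_i = α_i − x_i = 0, so x_i* = α_i.
NE contributions = (3, 0.7, 4.4, 2); X = 10.1.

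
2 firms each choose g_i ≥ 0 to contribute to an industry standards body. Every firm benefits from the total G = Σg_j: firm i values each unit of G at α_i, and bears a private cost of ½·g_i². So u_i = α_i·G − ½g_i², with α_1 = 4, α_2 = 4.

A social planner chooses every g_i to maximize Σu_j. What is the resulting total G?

Planner FOC: ∂(Σu_j)/∂g_i = (Σα_j) − g_i = 0, so g_i^SO = Σα_j = 8 for every i; G^SO = 16.

16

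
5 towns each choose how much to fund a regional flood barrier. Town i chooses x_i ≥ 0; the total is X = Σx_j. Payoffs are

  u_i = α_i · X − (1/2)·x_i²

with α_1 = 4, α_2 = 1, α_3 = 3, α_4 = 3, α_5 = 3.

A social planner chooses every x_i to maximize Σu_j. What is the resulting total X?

70

Planner FOC: ∂(Σu_j)/∂x_i = (Σα_j) − x_i = 0, so x_i^SO = Σα_j = 14 for every i; X^SO = 70.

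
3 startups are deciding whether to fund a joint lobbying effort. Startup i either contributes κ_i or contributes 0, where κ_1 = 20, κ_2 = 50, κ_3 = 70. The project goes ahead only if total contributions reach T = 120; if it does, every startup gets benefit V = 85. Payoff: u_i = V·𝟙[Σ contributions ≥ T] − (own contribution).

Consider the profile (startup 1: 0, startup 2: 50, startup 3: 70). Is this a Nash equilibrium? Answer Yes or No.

Yes

Total = 120 ≥ 120: provided.
Startup 1 (pledges 0, payoff 85): pledging 20 → total 140, payoff 65. No gain.
Startup 2 (pledges 50, payoff 35): dropping to 0 → total 70, payoff 0. No gain.
Startup 3 (pledges 70, payoff 15): dropping to 0 → total 50, payoff 0. No gain.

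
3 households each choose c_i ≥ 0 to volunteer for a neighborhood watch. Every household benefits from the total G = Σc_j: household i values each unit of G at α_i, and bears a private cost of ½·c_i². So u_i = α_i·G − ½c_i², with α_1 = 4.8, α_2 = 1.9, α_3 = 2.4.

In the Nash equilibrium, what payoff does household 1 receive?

Household i's FOC: ∂u_i/∂c_i = α_i − c_i = 0, so c_i* = α_i.
NE contributions = (4.8, 1.9, 2.4); G = 9.1.
u_1 = α_1·G − ½·(c_1)² = 4.8·9.1 − ½·4.8² = 32.16.

32.16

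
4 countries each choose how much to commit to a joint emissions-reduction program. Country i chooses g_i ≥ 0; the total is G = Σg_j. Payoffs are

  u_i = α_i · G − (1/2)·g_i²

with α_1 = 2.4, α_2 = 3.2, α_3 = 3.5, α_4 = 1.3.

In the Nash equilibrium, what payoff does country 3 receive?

Country i's FOC: ∂u_i/∂g_i = α_i − g_i = 0, so g_i* = α_i.
NE contributions = (2.4, 3.2, 3.5, 1.3); G = 10.4.
u_3 = α_3·G − ½·(g_3)² = 3.5·10.4 − ½·3.5² = 30.275.

30.275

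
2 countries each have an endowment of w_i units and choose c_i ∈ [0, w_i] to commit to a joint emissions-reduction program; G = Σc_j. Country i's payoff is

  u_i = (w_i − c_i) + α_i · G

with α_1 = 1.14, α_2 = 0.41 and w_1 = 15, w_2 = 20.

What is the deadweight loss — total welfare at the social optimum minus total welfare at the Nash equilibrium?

11

∂u_i/∂c_i = α_i − 1, so country i contributes w_i if α_i > 1, else 0.
α_i > 1 for i ∈ {1}; NE contributions (15, 0), G = 15.
W^NE = Σw_i − G^NE + (Σα_i)·G^NE = 35 + 0.55·15 = 43.25.
Planner: ∂(Σu_j)/∂c_i = Σα_j − 1 = 0.55 > 0, so everyone contributes w_i; G^SO = 35, W^SO = 35 + 0.55·35 = 54.25.
Deadweight loss = 11.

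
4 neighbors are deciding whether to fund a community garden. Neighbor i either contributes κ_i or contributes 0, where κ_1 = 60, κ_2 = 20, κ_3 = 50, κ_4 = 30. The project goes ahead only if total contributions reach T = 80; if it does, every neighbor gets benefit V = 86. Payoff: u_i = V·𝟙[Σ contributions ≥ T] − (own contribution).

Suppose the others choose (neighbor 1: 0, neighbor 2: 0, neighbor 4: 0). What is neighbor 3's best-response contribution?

Others' total = 0. Even contributing 50 gives 50 < 80: no benefit either way.
Best response: 0.

0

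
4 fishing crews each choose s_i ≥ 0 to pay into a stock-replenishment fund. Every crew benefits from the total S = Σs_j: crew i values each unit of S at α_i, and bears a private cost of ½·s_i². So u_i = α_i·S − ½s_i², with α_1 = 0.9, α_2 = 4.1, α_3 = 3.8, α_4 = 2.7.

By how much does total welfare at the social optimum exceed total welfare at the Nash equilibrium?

Crew i's FOC: ∂u_i/∂s_i = α_i − s_i = 0, so s_i* = α_i.
NE contributions = (0.9, 4.1, 3.8, 2.7); S = 11.5.
W^NE = (Σα)·S − ½Σα_i² = 11.5² − ½·39.35 = 112.575.
Planner sets s_i = Σα_j = 11.5 for every i, so S^SO = 4·11.5 = 46.
W^SO = (Σα)·S^SO − ½·4·(Σα)² = (4/2)·11.5² = 264.5.
Deadweight loss = W^SO − W^NE = 151.925.

151.925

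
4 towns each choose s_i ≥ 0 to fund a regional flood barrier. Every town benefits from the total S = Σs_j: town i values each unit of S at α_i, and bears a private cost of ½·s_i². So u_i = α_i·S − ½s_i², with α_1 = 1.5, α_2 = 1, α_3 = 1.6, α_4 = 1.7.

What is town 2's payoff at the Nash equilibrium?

Town i's FOC: ∂u_i/∂s_i = α_i − s_i = 0, so s_i* = α_i.
NE contributions = (1.5, 1, 1.6, 1.7); S = 5.8.
u_2 = α_2·S − ½·(s_2)² = 1·5.8 − ½·1² = 5.3.

5.3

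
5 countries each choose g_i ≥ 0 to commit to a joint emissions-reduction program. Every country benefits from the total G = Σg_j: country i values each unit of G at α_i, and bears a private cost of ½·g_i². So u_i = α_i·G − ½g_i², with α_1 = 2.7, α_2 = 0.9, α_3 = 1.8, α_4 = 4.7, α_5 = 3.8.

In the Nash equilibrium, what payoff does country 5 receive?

45.6

Country i's FOC: ∂u_i/∂g_i = α_i − g_i = 0, so g_i* = α_i.
NE contributions = (2.7, 0.9, 1.8, 4.7, 3.8); G = 13.9.
u_5 = α_5·G − ½·(g_5)² = 3.8·13.9 − ½·3.8² = 45.6.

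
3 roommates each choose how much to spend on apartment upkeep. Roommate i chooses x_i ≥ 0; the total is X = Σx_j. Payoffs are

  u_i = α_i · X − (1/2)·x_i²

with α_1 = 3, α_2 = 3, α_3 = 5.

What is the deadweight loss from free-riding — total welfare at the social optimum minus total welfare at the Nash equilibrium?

Roommate i's FOC: ∂u_i/∂x_i = α_i − x_i = 0, so x_i* = α_i.
NE contributions = (3, 3, 5); X = 11.
W^NE = (Σα)·X − ½Σα_i² = 11² − ½·43 = 99.5.
Planner sets x_i = Σα_j = 11 for every i, so X^SO = 3·11 = 33.
W^SO = (Σα)·X^SO − ½·3·(Σα)² = (3/2)·11² = 181.5.
Deadweight loss = W^SO − W^NE = 82.

82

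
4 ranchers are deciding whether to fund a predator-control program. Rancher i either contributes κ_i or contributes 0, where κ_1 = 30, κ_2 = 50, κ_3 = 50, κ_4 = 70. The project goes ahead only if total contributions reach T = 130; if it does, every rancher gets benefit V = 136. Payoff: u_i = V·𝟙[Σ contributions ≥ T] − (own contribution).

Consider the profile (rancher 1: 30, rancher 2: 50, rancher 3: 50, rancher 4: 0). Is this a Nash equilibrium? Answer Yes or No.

Total = 130 ≥ 130: provided.
Rancher 1 (pledges 30, payoff 106): dropping to 0 → total 100, payoff 0. No gain.
Rancher 2 (pledges 50, payoff 86): dropping to 0 → total 80, payoff 0. No gain.
Rancher 3 (pledges 50, payoff 86): dropping to 0 → total 80, payoff 0. No gain.
Rancher 4 (pledges 0, payoff 136): pledging 70 → total 200, payoff 66. No gain.

Yes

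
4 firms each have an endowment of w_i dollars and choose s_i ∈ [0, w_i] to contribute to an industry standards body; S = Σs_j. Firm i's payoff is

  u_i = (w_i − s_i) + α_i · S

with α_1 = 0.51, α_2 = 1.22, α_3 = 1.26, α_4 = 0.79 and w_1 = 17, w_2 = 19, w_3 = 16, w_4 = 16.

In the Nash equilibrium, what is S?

35

∂u_i/∂s_i = α_i − 1, so firm i contributes w_i if α_i > 1, else 0.
α_i > 1 for i ∈ {2, 3}; NE contributions (0, 19, 16, 0), S = 35.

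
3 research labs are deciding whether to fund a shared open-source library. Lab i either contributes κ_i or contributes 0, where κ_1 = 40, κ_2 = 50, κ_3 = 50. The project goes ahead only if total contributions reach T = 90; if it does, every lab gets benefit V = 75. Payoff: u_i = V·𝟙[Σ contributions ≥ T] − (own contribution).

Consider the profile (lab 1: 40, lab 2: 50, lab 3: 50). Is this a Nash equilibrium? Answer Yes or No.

Total = 140 ≥ 90: provided.
Lab 1 (pledges 40, payoff 35): dropping to 0 → total 100, payoff 75. Profitable deviation.

No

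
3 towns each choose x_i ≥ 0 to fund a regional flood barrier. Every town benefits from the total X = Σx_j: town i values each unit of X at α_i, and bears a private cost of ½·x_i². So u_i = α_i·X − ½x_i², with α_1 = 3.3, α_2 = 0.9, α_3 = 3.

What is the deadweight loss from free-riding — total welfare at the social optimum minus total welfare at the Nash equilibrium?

Town i's FOC: ∂u_i/∂x_i = α_i − x_i = 0, so x_i* = α_i.
NE contributions = (3.3, 0.9, 3); X = 7.2.
W^NE = (Σα)·X − ½Σα_i² = 7.2² − ½·20.7 = 41.49.
Planner sets x_i = Σα_j = 7.2 for every i, so X^SO = 3·7.2 = 21.6.
W^SO = (Σα)·X^SO − ½·3·(Σα)² = (3/2)·7.2² = 77.76.
Deadweight loss = W^SO − W^NE = 36.27.

36.27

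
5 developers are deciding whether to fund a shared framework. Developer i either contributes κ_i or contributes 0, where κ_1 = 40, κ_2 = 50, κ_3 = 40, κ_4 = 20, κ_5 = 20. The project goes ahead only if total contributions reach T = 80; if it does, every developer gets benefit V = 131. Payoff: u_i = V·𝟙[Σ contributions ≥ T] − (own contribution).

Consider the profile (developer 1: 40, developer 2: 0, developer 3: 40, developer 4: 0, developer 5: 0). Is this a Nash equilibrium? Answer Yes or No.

Total = 80 ≥ 80: provided.
Developer 1 (pledges 40, payoff 91): dropping to 0 → total 40, payoff 0. No gain.
Developer 2 (pledges 0, payoff 131): pledging 50 → total 130, payoff 81. No gain.
Developer 3 (pledges 40, payoff 91): dropping to 0 → total 40, payoff 0. No gain.
Developer 4 (pledges 0, payoff 131): pledging 20 → total 100, payoff 111. No gain.
Developer 5 (pledges 0, payoff 131): pledging 20 → total 100, payoff 111. No gain.

Yes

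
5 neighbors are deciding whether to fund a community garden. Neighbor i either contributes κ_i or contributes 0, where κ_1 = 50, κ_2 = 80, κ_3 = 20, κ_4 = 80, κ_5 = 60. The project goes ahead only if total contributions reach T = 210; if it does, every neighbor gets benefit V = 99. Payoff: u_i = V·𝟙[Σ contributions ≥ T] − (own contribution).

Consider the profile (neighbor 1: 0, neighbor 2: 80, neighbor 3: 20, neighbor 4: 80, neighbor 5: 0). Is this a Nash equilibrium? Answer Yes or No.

No

Total = 180 < 210: not provided.
Neighbor 1 (pledges 0, payoff 0): pledging 50 → total 230, payoff 49. Profitable deviation.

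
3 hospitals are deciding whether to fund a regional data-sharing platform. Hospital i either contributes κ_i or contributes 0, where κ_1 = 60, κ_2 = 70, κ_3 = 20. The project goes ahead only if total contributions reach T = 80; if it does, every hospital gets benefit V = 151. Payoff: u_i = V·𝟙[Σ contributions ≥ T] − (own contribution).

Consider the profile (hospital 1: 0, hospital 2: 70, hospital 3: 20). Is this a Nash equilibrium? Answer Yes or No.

Total = 90 ≥ 80: provided.
Hospital 1 (pledges 0, payoff 151): pledging 60 → total 150, payoff 91. No gain.
Hospital 2 (pledges 70, payoff 81): dropping to 0 → total 20, payoff 0. No gain.
Hospital 3 (pledges 20, payoff 131): dropping to 0 → total 70, payoff 0. No gain.

Yes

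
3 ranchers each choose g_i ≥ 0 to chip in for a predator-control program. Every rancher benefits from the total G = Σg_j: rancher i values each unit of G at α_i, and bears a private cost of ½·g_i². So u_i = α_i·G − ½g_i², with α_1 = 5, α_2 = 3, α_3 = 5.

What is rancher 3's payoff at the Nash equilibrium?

52.5

Rancher i's FOC: ∂u_i/∂g_i = α_i − g_i = 0, so g_i* = α_i.
NE contributions = (5, 3, 5); G = 13.
u_3 = α_3·G − ½·(g_3)² = 5·13 − ½·5² = 52.5.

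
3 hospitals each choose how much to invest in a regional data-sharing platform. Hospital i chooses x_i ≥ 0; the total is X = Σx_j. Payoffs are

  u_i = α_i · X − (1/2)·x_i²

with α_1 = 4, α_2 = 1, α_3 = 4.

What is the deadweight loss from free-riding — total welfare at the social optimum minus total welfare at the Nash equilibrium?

Hospital i's FOC: ∂u_i/∂x_i = α_i − x_i = 0, so x_i* = α_i.
NE contributions = (4, 1, 4); X = 9.
W^NE = (Σα)·X − ½Σα_i² = 9² − ½·33 = 64.5.
Planner sets x_i = Σα_j = 9 for every i, so X^SO = 3·9 = 27.
W^SO = (Σα)·X^SO − ½·3·(Σα)² = (3/2)·9² = 121.5.
Deadweight loss = W^SO − W^NE = 57.

57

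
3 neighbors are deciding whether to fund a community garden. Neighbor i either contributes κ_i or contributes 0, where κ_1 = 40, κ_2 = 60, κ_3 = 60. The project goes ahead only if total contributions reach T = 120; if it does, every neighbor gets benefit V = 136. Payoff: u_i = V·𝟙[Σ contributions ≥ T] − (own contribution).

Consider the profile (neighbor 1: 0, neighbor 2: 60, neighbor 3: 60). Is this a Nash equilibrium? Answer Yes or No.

Yes

Total = 120 ≥ 120: provided.
Neighbor 1 (pledges 0, payoff 136): pledging 40 → total 160, payoff 96. No gain.
Neighbor 2 (pledges 60, payoff 76): dropping to 0 → total 60, payoff 0. No gain.
Neighbor 3 (pledges 60, payoff 76): dropping to 0 → total 60, payoff 0. No gain.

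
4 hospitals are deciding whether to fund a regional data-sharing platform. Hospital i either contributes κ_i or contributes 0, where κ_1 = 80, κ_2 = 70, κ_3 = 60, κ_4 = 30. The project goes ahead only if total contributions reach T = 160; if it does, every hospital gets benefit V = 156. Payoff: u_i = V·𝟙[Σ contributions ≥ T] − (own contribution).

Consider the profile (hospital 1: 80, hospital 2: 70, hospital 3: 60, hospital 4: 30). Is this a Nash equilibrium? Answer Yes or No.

Total = 240 ≥ 160: provided.
Hospital 1 (pledges 80, payoff 76): dropping to 0 → total 160, payoff 156. Profitable deviation.

No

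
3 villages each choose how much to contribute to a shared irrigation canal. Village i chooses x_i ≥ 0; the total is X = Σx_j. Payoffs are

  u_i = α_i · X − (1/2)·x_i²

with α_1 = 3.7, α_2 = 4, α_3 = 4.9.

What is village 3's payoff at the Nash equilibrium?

49.735

Village i's FOC: ∂u_i/∂x_i = α_i − x_i = 0, so x_i* = α_i.
NE contributions = (3.7, 4, 4.9); X = 12.6.
u_3 = α_3·X − ½·(x_3)² = 4.9·12.6 − ½·4.9² = 49.735.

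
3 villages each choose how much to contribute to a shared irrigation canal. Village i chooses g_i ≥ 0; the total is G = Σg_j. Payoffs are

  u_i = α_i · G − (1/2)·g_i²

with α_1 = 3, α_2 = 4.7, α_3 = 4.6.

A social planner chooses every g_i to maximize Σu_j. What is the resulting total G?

36.9

Planner FOC: ∂(Σu_j)/∂g_i = (Σα_j) − g_i = 0, so g_i^SO = Σα_j = 12.3 for every i; G^SO = 36.9.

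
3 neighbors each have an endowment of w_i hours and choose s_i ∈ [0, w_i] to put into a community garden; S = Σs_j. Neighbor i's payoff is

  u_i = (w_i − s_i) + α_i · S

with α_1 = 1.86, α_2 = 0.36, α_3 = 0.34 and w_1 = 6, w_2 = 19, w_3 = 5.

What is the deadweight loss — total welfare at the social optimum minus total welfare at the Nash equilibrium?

37.44

∂u_i/∂s_i = α_i − 1, so neighbor i contributes w_i if α_i > 1, else 0.
α_i > 1 for i ∈ {1}; NE contributions (6, 0, 0), S = 6.
W^NE = Σw_i − S^NE + (Σα_i)·S^NE = 30 + 1.56·6 = 39.36.
Planner: ∂(Σu_j)/∂s_i = Σα_j − 1 = 1.56 > 0, so everyone contributes w_i; S^SO = 30, W^SO = 30 + 1.56·30 = 76.8.
Deadweight loss = 37.44.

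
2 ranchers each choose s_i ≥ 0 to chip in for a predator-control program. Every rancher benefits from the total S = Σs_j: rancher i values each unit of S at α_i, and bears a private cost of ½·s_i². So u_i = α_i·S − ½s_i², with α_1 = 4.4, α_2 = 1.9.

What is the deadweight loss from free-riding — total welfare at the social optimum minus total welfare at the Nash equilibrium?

Rancher i's FOC: ∂u_i/∂s_i = α_i − s_i = 0, so s_i* = α_i.
NE contributions = (4.4, 1.9); S = 6.3.
W^NE = (Σα)·S − ½Σα_i² = 6.3² − ½·22.97 = 28.205.
Planner sets s_i = Σα_j = 6.3 for every i, so S^SO = 2·6.3 = 12.6.
W^SO = (Σα)·S^SO − ½·2·(Σα)² = (2/2)·6.3² = 39.69.
Deadweight loss = W^SO − W^NE = 11.485.

11.485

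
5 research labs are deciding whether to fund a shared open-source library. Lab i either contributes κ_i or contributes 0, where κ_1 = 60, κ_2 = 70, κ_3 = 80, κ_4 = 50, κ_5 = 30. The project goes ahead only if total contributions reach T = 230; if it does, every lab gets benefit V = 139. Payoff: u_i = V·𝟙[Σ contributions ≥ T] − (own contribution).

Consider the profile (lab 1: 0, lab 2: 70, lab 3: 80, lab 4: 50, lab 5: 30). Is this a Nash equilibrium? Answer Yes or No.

Total = 230 ≥ 230: provided.
Lab 1 (pledges 0, payoff 139): pledging 60 → total 290, payoff 79. No gain.
Lab 2 (pledges 70, payoff 69): dropping to 0 → total 160, payoff 0. No gain.
Lab 3 (pledges 80, payoff 59): dropping to 0 → total 150, payoff 0. No gain.
Lab 4 (pledges 50, payoff 89): dropping to 0 → total 180, payoff 0. No gain.
Lab 5 (pledges 30, payoff 109): dropping to 0 → total 200, payoff 0. No gain.

Yes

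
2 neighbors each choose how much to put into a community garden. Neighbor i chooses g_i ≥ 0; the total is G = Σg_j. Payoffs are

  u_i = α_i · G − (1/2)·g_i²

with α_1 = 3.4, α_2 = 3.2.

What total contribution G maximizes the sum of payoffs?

Planner FOC: ∂(Σu_j)/∂g_i = (Σα_j) − g_i = 0, so g_i^SO = Σα_j = 6.6 for every i; G^SO = 13.2.

13.2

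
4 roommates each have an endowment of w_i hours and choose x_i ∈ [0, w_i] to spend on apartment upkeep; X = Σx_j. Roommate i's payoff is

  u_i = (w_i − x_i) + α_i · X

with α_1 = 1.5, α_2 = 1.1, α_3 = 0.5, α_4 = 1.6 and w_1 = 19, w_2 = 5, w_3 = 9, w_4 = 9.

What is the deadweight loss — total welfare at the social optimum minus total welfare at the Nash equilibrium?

∂u_i/∂x_i = α_i − 1, so roommate i contributes w_i if α_i > 1, else 0.
α_i > 1 for i ∈ {1, 2, 4}; NE contributions (19, 5, 0, 9), X = 33.
W^NE = Σw_i − X^NE + (Σα_i)·X^NE = 42 + 3.7·33 = 164.1.
Planner: ∂(Σu_j)/∂x_i = Σα_j − 1 = 3.7 > 0, so everyone contributes w_i; X^SO = 42, W^SO = 42 + 3.7·42 = 197.4.
Deadweight loss = 33.3.

33.3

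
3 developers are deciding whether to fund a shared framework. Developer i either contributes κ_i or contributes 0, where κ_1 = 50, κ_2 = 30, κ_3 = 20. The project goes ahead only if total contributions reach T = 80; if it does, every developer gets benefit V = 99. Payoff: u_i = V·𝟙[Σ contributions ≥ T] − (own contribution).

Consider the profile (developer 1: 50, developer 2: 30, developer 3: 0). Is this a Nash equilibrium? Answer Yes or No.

Total = 80 ≥ 80: provided.
Developer 1 (pledges 50, payoff 49): dropping to 0 → total 30, payoff 0. No gain.
Developer 2 (pledges 30, payoff 69): dropping to 0 → total 50, payoff 0. No gain.
Developer 3 (pledges 0, payoff 99): pledging 20 → total 100, payoff 79. No gain.

Yes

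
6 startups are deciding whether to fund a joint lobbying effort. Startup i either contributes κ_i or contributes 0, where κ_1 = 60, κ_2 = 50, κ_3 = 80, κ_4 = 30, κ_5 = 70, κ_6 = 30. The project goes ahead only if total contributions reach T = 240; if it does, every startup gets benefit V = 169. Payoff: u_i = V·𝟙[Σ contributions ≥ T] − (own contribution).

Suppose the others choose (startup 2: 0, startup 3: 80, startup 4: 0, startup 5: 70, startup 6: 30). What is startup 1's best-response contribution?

Others' total = 180. Contributing 60 brings total to 240 ≥ 240: gain V − κ_1 = 109.
Best response: 60.

60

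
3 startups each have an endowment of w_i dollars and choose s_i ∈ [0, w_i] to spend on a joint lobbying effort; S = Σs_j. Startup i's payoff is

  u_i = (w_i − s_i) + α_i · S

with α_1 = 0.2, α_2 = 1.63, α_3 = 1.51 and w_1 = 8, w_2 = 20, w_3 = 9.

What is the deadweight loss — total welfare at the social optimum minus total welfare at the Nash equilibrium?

∂u_i/∂s_i = α_i − 1, so startup i contributes w_i if α_i > 1, else 0.
α_i > 1 for i ∈ {2, 3}; NE contributions (0, 20, 9), S = 29.
W^NE = Σw_i − S^NE + (Σα_i)·S^NE = 37 + 2.34·29 = 104.86.
Planner: ∂(Σu_j)/∂s_i = Σα_j − 1 = 2.34 > 0, so everyone contributes w_i; S^SO = 37, W^SO = 37 + 2.34·37 = 123.58.
Deadweight loss = 18.72.

18.72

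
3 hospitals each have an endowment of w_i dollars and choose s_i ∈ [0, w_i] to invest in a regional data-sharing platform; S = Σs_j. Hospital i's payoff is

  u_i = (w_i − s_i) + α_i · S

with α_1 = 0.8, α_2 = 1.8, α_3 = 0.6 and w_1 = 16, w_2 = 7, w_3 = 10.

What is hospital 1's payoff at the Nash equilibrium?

∂u_i/∂s_i = α_i − 1, so hospital i contributes w_i if α_i > 1, else 0.
α_i > 1 for i ∈ {2}; NE contributions (0, 7, 0), S = 7.
u_1 = (16 − 0) + 0.8·7 = 21.6.

21.6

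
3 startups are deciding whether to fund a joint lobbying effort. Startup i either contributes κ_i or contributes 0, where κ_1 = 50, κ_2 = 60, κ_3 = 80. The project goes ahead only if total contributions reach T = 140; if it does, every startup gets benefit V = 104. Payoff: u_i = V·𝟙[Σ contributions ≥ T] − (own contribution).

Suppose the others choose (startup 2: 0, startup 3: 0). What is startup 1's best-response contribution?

Others' total = 0. Even contributing 50 gives 50 < 140: no benefit either way.
Best response: 0.

0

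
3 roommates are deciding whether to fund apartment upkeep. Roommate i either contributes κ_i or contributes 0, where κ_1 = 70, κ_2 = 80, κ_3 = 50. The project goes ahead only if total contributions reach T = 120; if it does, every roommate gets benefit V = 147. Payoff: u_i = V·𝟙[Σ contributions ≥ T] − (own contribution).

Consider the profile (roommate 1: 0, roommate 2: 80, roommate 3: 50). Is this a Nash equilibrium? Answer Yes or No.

Yes

Total = 130 ≥ 120: provided.
Roommate 1 (pledges 0, payoff 147): pledging 70 → total 200, payoff 77. No gain.
Roommate 2 (pledges 80, payoff 67): dropping to 0 → total 50, payoff 0. No gain.
Roommate 3 (pledges 50, payoff 97): dropping to 0 → total 80, payoff 0. No gain.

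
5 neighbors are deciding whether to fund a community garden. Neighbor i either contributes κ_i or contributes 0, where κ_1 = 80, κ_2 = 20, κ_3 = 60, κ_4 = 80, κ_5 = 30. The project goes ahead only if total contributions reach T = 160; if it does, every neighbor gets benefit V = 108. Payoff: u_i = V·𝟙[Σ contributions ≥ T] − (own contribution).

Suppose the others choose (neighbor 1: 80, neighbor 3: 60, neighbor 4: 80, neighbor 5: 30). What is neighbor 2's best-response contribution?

Others' total = 250 ≥ 160; contributing adds cost 20 for no extra benefit.
Best response: 0.

0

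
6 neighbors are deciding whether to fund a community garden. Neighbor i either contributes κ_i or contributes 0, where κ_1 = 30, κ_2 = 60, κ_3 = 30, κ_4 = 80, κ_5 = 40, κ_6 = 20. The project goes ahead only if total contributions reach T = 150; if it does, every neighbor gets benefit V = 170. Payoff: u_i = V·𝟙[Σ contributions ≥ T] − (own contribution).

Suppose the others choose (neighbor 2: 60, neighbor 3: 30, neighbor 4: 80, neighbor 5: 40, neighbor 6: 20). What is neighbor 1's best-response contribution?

Others' total = 230 ≥ 150; contributing adds cost 30 for no extra benefit.
Best response: 0.

0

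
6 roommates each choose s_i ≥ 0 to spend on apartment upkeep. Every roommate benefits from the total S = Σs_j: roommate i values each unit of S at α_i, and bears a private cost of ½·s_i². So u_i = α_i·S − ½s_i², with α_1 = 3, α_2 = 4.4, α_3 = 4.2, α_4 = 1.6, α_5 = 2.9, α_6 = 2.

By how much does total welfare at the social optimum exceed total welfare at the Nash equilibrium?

685.705

Roommate i's FOC: ∂u_i/∂s_i = α_i − s_i = 0, so s_i* = α_i.
NE contributions = (3, 4.4, 4.2, 1.6, 2.9, 2); S = 18.1.
W^NE = (Σα)·S − ½Σα_i² = 18.1² − ½·60.97 = 297.125.
Planner sets s_i = Σα_j = 18.1 for every i, so S^SO = 6·18.1 = 108.6.
W^SO = (Σα)·S^SO − ½·6·(Σα)² = (6/2)·18.1² = 982.83.
Deadweight loss = W^SO − W^NE = 685.705.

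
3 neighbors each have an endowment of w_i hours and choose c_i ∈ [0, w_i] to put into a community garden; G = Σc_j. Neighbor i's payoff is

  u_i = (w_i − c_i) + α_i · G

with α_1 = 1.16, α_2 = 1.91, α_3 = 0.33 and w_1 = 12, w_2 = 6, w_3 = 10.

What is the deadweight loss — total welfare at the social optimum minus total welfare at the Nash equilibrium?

∂u_i/∂c_i = α_i − 1, so neighbor i contributes w_i if α_i > 1, else 0.
α_i > 1 for i ∈ {1, 2}; NE contributions (12, 6, 0), G = 18.
W^NE = Σw_i − G^NE + (Σα_i)·G^NE = 28 + 2.4·18 = 71.2.
Planner: ∂(Σu_j)/∂c_i = Σα_j − 1 = 2.4 > 0, so everyone contributes w_i; G^SO = 28, W^SO = 28 + 2.4·28 = 95.2.
Deadweight loss = 24.

24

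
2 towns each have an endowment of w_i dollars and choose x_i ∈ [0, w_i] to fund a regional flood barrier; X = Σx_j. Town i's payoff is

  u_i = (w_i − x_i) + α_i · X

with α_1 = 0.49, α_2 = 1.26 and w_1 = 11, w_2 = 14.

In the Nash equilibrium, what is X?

∂u_i/∂x_i = α_i − 1, so town i contributes w_i if α_i > 1, else 0.
α_i > 1 for i ∈ {2}; NE contributions (0, 14), X = 14.

14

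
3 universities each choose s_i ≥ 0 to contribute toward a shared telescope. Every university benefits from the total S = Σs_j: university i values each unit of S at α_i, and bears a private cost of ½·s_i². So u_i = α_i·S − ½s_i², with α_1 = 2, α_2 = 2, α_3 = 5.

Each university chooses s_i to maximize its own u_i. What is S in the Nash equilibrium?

University i's FOC: ∂u_i/∂s_i = α_i − s_i = 0, so s_i* = α_i.
NE contributions = (2, 2, 5); S = 9.

9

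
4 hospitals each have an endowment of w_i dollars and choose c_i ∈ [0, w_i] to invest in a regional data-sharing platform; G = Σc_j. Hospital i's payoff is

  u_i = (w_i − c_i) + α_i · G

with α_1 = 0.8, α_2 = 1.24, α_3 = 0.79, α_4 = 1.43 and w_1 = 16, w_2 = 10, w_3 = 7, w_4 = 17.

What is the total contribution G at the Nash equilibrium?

∂u_i/∂c_i = α_i − 1, so hospital i contributes w_i if α_i > 1, else 0.
α_i > 1 for i ∈ {2, 4}; NE contributions (0, 10, 0, 17), G = 27.

27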